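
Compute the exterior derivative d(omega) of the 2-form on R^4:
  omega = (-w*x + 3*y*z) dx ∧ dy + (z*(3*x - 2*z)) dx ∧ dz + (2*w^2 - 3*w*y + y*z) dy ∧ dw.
d(omega) = (3*y) dx ∧ dy ∧ dz + (-x) dx ∧ dy ∧ dw + (-y) dy ∧ dz ∧ dw

For a 2-form omega = sum_{i<j} g_{ij} dx_i ∧ dx_j, the exterior derivative is
  d(omega) = sum_{i<j} d(g_{ij}) ∧ dx_i ∧ dx_j = sum_{i<j, k} (∂g_{ij}/∂x_k) dx_k ∧ dx_i ∧ dx_j.
Expand each term, using dx_k ∧ dx_i ∧ dx_j = sgn(permutation) dx_{(a)} ∧ dx_{(b)} ∧ dx_{(c)} with (a < b < c) sorted:
  d(-w*x + 3*y*z) includes (∂/∂z)(-w*x + 3*y*z) dz = (3*y) dz, which multiplied by dx ∧ dy gives (3*y) dx ∧ dy ∧ dz
  d(-w*x + 3*y*z) includes (∂/∂w)(-w*x + 3*y*z) dw = (-x) dw, which multiplied by dx ∧ dy gives (-x) dx ∧ dy ∧ dw
  d(2*w^2 - 3*w*y + y*z) includes (∂/∂z)(2*w^2 - 3*w*y + y*z) dz = (y) dz, which multiplied by dy ∧ dw gives (-y) dy ∧ dz ∧ dw
Collecting like 3-forms: d(omega) = (3*y) dx ∧ dy ∧ dz + (-x) dx ∧ dy ∧ dw + (-y) dy ∧ dz ∧ dw.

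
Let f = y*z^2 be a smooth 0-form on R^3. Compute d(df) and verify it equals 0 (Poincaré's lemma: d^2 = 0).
d(df) = 0

Step 1: df = sum_i (∂f/∂x_i) dx_i = (0) dx + (z^2) dy + (2*y*z) dz.
Step 2: Apply d again. Using the 1-form formula, the coefficient of dx ∧ dy in d(df) is ∂^2 f/∂x ∂y - ∂^2 f/∂y ∂x = (0) - (0) = 0 (equality of mixed partials for smooth f).
Similarly for dx ∧ dz and dy ∧ dz — all coefficients vanish. So d(df) = 0.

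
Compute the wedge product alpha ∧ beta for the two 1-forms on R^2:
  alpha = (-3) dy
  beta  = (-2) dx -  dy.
alpha ∧ beta = (-6) dx ∧ dy

Distribute the wedge, using dx_i ∧ dx_j = -dx_j ∧ dx_i and dx_i ∧ dx_i = 0. For each pair (i, j) with i < j, the coefficient of dx_i ∧ dx_j in alpha ∧ beta is (alpha_i * beta_j - alpha_j * beta_i). Collecting: alpha ∧ beta = (-6) dx ∧ dy.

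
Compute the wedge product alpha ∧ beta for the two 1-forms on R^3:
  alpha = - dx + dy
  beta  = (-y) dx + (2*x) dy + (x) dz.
alpha ∧ beta = (-2*x + y) dx ∧ dy + (-x) dx ∧ dz + (x) dy ∧ dz

Distribute the wedge, using dx_i ∧ dx_j = -dx_j ∧ dx_i and dx_i ∧ dx_i = 0. For each pair (i, j) with i < j, the coefficient of dx_i ∧ dx_j in alpha ∧ beta is (alpha_i * beta_j - alpha_j * beta_i). Collecting: alpha ∧ beta = (-2*x + y) dx ∧ dy + (-x) dx ∧ dz + (x) dy ∧ dz.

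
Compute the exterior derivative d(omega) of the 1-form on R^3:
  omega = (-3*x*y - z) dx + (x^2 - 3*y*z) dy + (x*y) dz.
d(omega) = (5*x) dx ∧ dy + (y + 1) dx ∧ dz + (x + 3*y) dy ∧ dz

For a 1-form omega = sum_i f_i dx_i, the exterior derivative is
  d(omega) = sum_{i < j} (∂f_j/∂x_i - ∂f_i/∂x_j) dx_i ∧ dx_j.
  coefficient of dx ∧ dy: ∂f_2/∂x - ∂f_1/∂y = ∂(x^2 - 3*y*z)/∂x - ∂(-3*x*y - z)/∂y = 5*x
  coefficient of dx ∧ dz: ∂f_3/∂x - ∂f_1/∂z = ∂(x*y)/∂x - ∂(-3*x*y - z)/∂z = y + 1
  coefficient of dy ∧ dz: ∂f_3/∂y - ∂f_2/∂z = ∂(x*y)/∂y - ∂(x^2 - 3*y*z)/∂z = x + 3*y
Assembling: d(omega) = (5*x) dx ∧ dy + (y + 1) dx ∧ dz + (x + 3*y) dy ∧ dz.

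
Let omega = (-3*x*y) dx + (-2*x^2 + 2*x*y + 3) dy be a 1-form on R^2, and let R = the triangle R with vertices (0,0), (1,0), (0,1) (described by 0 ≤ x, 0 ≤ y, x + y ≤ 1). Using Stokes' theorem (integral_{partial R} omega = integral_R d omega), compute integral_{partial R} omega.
integral_(partial R) omega = 1/6

Stokes: integral_partial_R omega = integral_R d omega with d omega = (∂Q/∂x - ∂P/∂y) dx ∧ dy.
  ∂Q/∂x = -4*x + 2*y
  ∂P/∂y = -3*x
  integrand = ∂Q/∂x - ∂P/∂y = -x + 2*y.
Integrating over R: integral_0^1 integral_0^{1-x} (-x + 2*y) dy dx = 1/6.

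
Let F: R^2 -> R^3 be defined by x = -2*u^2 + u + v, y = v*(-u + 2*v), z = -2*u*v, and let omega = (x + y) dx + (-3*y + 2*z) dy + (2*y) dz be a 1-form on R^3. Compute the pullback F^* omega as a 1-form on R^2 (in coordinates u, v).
F^* omega = (8*u^3 + 4*u^2*v - 6*u^2 - 3*u*v^2 - 5*u*v + u - 2*v^3 + 2*v^2 + v) du + (5*u^2*v - 2*u^2 - 6*u*v^2 - u*v + u - 24*v^3 + 2*v^2 + v) dv

Using F^*(f dg) = (f ∘ F) d(g ∘ F), substitute each coordinate x_i by F_i(u, v) in f_i, and replace dx_i by d F_i = (∂F_i/∂u) du + (∂F_i/∂v) dv.
  For the x component: f_1(F) = -2*u^2 - u*v + u + 2*v^2 + v; d F_1 = (1 - 4*u) du + (1) dv
  For the y component: f_2(F) = v*(-u - 6*v); d F_2 = (-v) du + (-u + 4*v) dv
  For the z component: f_3(F) = 2*v*(-u + 2*v); d F_3 = (-2*v) du + (-2*u) dv
Combining and collecting du, dv coefficients:
  coeff of du: 8*u^3 + 4*u^2*v - 6*u^2 - 3*u*v^2 - 5*u*v + u - 2*v^3 + 2*v^2 + v
  coeff of dv: 5*u^2*v - 2*u^2 - 6*u*v^2 - u*v + u - 24*v^3 + 2*v^2 + v
F^* omega = (8*u^3 + 4*u^2*v - 6*u^2 - 3*u*v^2 - 5*u*v + u - 2*v^3 + 2*v^2 + v) du + (5*u^2*v - 2*u^2 - 6*u*v^2 - u*v + u - 24*v^3 + 2*v^2 + v) dv.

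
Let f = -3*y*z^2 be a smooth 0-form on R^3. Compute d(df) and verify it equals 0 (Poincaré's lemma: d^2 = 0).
d(df) = 0

Step 1: df = sum_i (∂f/∂x_i) dx_i = (0) dx + (-3*z^2) dy + (-6*y*z) dz.
Step 2: Apply d again. Using the 1-form formula, the coefficient of dx ∧ dy in d(df) is ∂^2 f/∂x ∂y - ∂^2 f/∂y ∂x = (0) - (0) = 0 (equality of mixed partials for smooth f).
Similarly for dx ∧ dz and dy ∧ dz — all coefficients vanish. So d(df) = 0.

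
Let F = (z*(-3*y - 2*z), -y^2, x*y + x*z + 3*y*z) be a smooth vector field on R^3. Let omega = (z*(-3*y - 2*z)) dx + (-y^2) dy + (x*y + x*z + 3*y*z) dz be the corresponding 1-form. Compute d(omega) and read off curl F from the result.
d(omega) = (x + 3*z) dy ∧ dz + (-4*y - 5*z) dz ∧ dx + (3*z) dx ∧ dy; curl F = (x + 3*z, -4*y - 5*z, 3*z)

d omega = sum_{i<j} (∂f_j/∂x_i - ∂f_i/∂x_j) dx_i ∧ dx_j. Under the identification (dy ∧ dz, dz ∧ dx, dx ∧ dy) ↔ (e_x, e_y, e_z), the coefficients are exactly the components of curl F. Compute:
  ∂R/∂y - ∂Q/∂z = (x + 3*z) - (0) = x + 3*z
  ∂P/∂z - ∂R/∂x = (-3*y - 4*z) - (y + z) = -4*y - 5*z
  ∂Q/∂x - ∂P/∂y = (0) - (-3*z) = 3*z.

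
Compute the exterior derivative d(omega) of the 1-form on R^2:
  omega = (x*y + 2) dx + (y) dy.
d(omega) = (-x) dx ∧ dy

For a 1-form omega = sum_i f_i dx_i, the exterior derivative is
  d(omega) = sum_{i < j} (∂f_j/∂x_i - ∂f_i/∂x_j) dx_i ∧ dx_j.
  coefficient of dx ∧ dy: ∂f_2/∂x - ∂f_1/∂y = ∂(y)/∂x - ∂(x*y + 2)/∂y = -x
Assembling: d(omega) = (-x) dx ∧ dy.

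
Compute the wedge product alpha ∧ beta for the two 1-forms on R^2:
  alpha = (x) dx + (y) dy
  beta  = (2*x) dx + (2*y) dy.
alpha ∧ beta = 0

Distribute the wedge, using dx_i ∧ dx_j = -dx_j ∧ dx_i and dx_i ∧ dx_i = 0. For each pair (i, j) with i < j, the coefficient of dx_i ∧ dx_j in alpha ∧ beta is (alpha_i * beta_j - alpha_j * beta_i). Collecting: alpha ∧ beta = 0.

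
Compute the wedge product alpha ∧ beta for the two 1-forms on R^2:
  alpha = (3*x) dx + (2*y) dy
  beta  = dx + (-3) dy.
alpha ∧ beta = (-9*x - 2*y) dx ∧ dy

Distribute the wedge, using dx_i ∧ dx_j = -dx_j ∧ dx_i and dx_i ∧ dx_i = 0. For each pair (i, j) with i < j, the coefficient of dx_i ∧ dx_j in alpha ∧ beta is (alpha_i * beta_j - alpha_j * beta_i). Collecting: alpha ∧ beta = (-9*x - 2*y) dx ∧ dy.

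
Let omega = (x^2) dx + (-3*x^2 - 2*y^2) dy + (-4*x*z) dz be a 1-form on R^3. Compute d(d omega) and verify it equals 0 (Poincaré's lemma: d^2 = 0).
d(d omega) = 0

Step 1: d omega = sum_{i<j} (∂f_j/∂x_i - ∂f_i/∂x_j) dx_i ∧ dx_j:
  coeff of dx ∧ dy: -6*x
  coeff of dx ∧ dz: -4*z
  coeff of dy ∧ dz: 0
Step 2: Apply d again to each 2-form coefficient. The only possible 3-form in R^3 is dx ∧ dy ∧ dz, with coefficient
  ∂(coeff of dy∧dz)/∂x - ∂(coeff of dx∧dz)/∂y + ∂(coeff of dx∧dy)/∂z
  = ∂/∂x (0) - ∂/∂y (-4*z) + ∂/∂z (-6*x).
Each of these terms simplifies to sums of mixed partials that cancel in pairs. The result is 0 (by equality of mixed partials for smooth functions — Schwarz / Clairaut).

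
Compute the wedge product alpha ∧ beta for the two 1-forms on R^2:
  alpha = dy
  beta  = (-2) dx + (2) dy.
alpha ∧ beta = (2) dx ∧ dy

Distribute the wedge, using dx_i ∧ dx_j = -dx_j ∧ dx_i and dx_i ∧ dx_i = 0. For each pair (i, j) with i < j, the coefficient of dx_i ∧ dx_j in alpha ∧ beta is (alpha_i * beta_j - alpha_j * beta_i). Collecting: alpha ∧ beta = (2) dx ∧ dy.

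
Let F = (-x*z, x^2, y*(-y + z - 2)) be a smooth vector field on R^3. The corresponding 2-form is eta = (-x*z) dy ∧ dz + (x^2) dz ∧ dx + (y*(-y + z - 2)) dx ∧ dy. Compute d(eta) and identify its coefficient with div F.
d(eta) = (y - z) dx ∧ dy ∧ dz; div F = y - z

For a 2-form in R^3 of the form above, applying d gives a 3-form with coefficient ∂P/∂x + ∂Q/∂y + ∂R/∂z:
  ∂P/∂x = -z
  ∂Q/∂y = 0
  ∂R/∂z = y
Sum = y - z, which is exactly div F.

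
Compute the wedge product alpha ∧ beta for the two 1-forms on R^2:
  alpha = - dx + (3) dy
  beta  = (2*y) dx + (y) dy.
alpha ∧ beta = (-7*y) dx ∧ dy

Distribute the wedge, using dx_i ∧ dx_j = -dx_j ∧ dx_i and dx_i ∧ dx_i = 0. For each pair (i, j) with i < j, the coefficient of dx_i ∧ dx_j in alpha ∧ beta is (alpha_i * beta_j - alpha_j * beta_i). Collecting: alpha ∧ beta = (-7*y) dx ∧ dy.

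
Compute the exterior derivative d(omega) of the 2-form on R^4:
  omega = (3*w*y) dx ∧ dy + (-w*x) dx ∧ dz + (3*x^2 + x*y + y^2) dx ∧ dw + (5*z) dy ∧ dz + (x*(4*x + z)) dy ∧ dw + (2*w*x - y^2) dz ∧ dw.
d(omega) = (7*x + y + z) dx ∧ dy ∧ dw + (2*w - x) dx ∧ dz ∧ dw + (-x - 2*y) dy ∧ dz ∧ dw

For a 2-form omega = sum_{i<j} g_{ij} dx_i ∧ dx_j, the exterior derivative is
  d(omega) = sum_{i<j} d(g_{ij}) ∧ dx_i ∧ dx_j = sum_{i<j, k} (∂g_{ij}/∂x_k) dx_k ∧ dx_i ∧ dx_j.
Expand each term, using dx_k ∧ dx_i ∧ dx_j = sgn(permutation) dx_{(a)} ∧ dx_{(b)} ∧ dx_{(c)} with (a < b < c) sorted:
  d(3*w*y) includes (∂/∂w)(3*w*y) dw = (3*y) dw, which multiplied by dx ∧ dy gives (3*y) dx ∧ dy ∧ dw
  d(-w*x) includes (∂/∂w)(-w*x) dw = (-x) dw, which multiplied by dx ∧ dz gives (-x) dx ∧ dz ∧ dw
  d(3*x^2 + x*y + y^2) includes (∂/∂y)(3*x^2 + x*y + y^2) dy = (x + 2*y) dy, which multiplied by dx ∧ dw gives (-x - 2*y) dx ∧ dy ∧ dw
  d(x*(4*x + z)) includes (∂/∂x)(x*(4*x + z)) dx = (8*x + z) dx, which multiplied by dy ∧ dw gives (8*x + z) dx ∧ dy ∧ dw
  d(x*(4*x + z)) includes (∂/∂z)(x*(4*x + z)) dz = (x) dz, which multiplied by dy ∧ dw gives (-x) dy ∧ dz ∧ dw
  d(2*w*x - y^2) includes (∂/∂x)(2*w*x - y^2) dx = (2*w) dx, which multiplied by dz ∧ dw gives (2*w) dx ∧ dz ∧ dw
  d(2*w*x - y^2) includes (∂/∂y)(2*w*x - y^2) dy = (-2*y) dy, which multiplied by dz ∧ dw gives (-2*y) dy ∧ dz ∧ dw
Collecting like 3-forms: d(omega) = (7*x + y + z) dx ∧ dy ∧ dw + (2*w - x) dx ∧ dz ∧ dw + (-x - 2*y) dy ∧ dz ∧ dw.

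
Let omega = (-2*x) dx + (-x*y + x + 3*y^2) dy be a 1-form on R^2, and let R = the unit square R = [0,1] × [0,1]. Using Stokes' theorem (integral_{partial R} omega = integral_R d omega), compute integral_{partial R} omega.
integral_(partial R) omega = 1/2

Stokes: integral_partial_R omega = integral_R d omega with d omega = (∂Q/∂x - ∂P/∂y) dx ∧ dy.
  ∂Q/∂x = 1 - y
  ∂P/∂y = 0
  integrand = ∂Q/∂x - ∂P/∂y = 1 - y.
Integrating over R: integral_0^1 integral_0^1 (1 - y) dx dy = 1/2.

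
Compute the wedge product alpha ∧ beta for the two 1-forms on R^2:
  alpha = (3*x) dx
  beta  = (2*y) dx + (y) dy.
alpha ∧ beta = (3*x*y) dx ∧ dy

Distribute the wedge, using dx_i ∧ dx_j = -dx_j ∧ dx_i and dx_i ∧ dx_i = 0. For each pair (i, j) with i < j, the coefficient of dx_i ∧ dx_j in alpha ∧ beta is (alpha_i * beta_j - alpha_j * beta_i). Collecting: alpha ∧ beta = (3*x*y) dx ∧ dy.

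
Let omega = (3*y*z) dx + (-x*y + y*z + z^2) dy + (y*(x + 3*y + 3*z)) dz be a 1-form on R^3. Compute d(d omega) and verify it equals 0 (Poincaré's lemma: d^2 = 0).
d(d omega) = 0

Step 1: d omega = sum_{i<j} (∂f_j/∂x_i - ∂f_i/∂x_j) dx_i ∧ dx_j:
  coeff of dx ∧ dy: -y - 3*z
  coeff of dx ∧ dz: -2*y
  coeff of dy ∧ dz: x + 5*y + z
Step 2: Apply d again to each 2-form coefficient. The only possible 3-form in R^3 is dx ∧ dy ∧ dz, with coefficient
  ∂(coeff of dy∧dz)/∂x - ∂(coeff of dx∧dz)/∂y + ∂(coeff of dx∧dy)/∂z
  = ∂/∂x (x + 5*y + z) - ∂/∂y (-2*y) + ∂/∂z (-y - 3*z).
Each of these terms simplifies to sums of mixed partials that cancel in pairs. The result is 0 (by equality of mixed partials for smooth functions — Schwarz / Clairaut).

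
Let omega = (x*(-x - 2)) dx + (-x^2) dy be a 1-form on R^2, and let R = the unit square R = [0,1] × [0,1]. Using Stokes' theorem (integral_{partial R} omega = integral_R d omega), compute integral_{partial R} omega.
integral_(partial R) omega = -1

Stokes: integral_partial_R omega = integral_R d omega with d omega = (∂Q/∂x - ∂P/∂y) dx ∧ dy.
  ∂Q/∂x = -2*x
  ∂P/∂y = 0
  integrand = ∂Q/∂x - ∂P/∂y = -2*x.
Integrating over R: integral_0^1 integral_0^1 (-2*x) dx dy = -1.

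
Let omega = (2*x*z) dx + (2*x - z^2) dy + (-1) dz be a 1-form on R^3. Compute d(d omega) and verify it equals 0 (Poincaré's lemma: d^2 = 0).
d(d omega) = 0

Step 1: d omega = sum_{i<j} (∂f_j/∂x_i - ∂f_i/∂x_j) dx_i ∧ dx_j:
  coeff of dx ∧ dy: 2
  coeff of dx ∧ dz: -2*x
  coeff of dy ∧ dz: 2*z
Step 2: Apply d again to each 2-form coefficient. The only possible 3-form in R^3 is dx ∧ dy ∧ dz, with coefficient
  ∂(coeff of dy∧dz)/∂x - ∂(coeff of dx∧dz)/∂y + ∂(coeff of dx∧dy)/∂z
  = ∂/∂x (2*z) - ∂/∂y (-2*x) + ∂/∂z (2).
Each of these terms simplifies to sums of mixed partials that cancel in pairs. The result is 0 (by equality of mixed partials for smooth functions — Schwarz / Clairaut).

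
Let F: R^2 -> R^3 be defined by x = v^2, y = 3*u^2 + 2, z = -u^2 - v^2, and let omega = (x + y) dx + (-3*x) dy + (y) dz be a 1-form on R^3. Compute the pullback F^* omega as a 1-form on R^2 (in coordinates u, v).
F^* omega = (2*u*(-3*u^2 - 9*v^2 - 2)) du + (2*v^3) dv

Using F^*(f dg) = (f ∘ F) d(g ∘ F), substitute each coordinate x_i by F_i(u, v) in f_i, and replace dx_i by d F_i = (∂F_i/∂u) du + (∂F_i/∂v) dv.
  For the x component: f_1(F) = 3*u^2 + v^2 + 2; d F_1 = (0) du + (2*v) dv
  For the y component: f_2(F) = -3*v^2; d F_2 = (6*u) du + (0) dv
  For the z component: f_3(F) = 3*u^2 + 2; d F_3 = (-2*u) du + (-2*v) dv
Combining and collecting du, dv coefficients:
  coeff of du: 2*u*(-3*u^2 - 9*v^2 - 2)
  coeff of dv: 2*v^3
F^* omega = (2*u*(-3*u^2 - 9*v^2 - 2)) du + (2*v^3) dv.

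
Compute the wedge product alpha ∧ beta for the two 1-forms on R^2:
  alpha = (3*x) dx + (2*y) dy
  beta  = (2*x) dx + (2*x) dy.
alpha ∧ beta = (2*x*(3*x - 2*y)) dx ∧ dy

Distribute the wedge, using dx_i ∧ dx_j = -dx_j ∧ dx_i and dx_i ∧ dx_i = 0. For each pair (i, j) with i < j, the coefficient of dx_i ∧ dx_j in alpha ∧ beta is (alpha_i * beta_j - alpha_j * beta_i). Collecting: alpha ∧ beta = (2*x*(3*x - 2*y)) dx ∧ dy.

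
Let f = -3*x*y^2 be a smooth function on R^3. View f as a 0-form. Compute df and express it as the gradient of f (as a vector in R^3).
df = (-3*y^2) dx + (-6*x*y) dy + (0) dz; grad f = (-3*y^2, -6*x*y, 0)

For a 0-form f, d f = (∂f/∂x) dx + (∂f/∂y) dy + (∂f/∂z) dz. The components of the vector representation are exactly the entries of grad f in Cartesian coordinates:
  ∂f/∂x = -3*y^2
  ∂f/∂y = -6*x*y
  ∂f/∂z = 0.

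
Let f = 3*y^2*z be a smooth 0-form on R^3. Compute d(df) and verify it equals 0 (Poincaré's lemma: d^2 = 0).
d(df) = 0

Step 1: df = sum_i (∂f/∂x_i) dx_i = (0) dx + (6*y*z) dy + (3*y^2) dz.
Step 2: Apply d again. Using the 1-form formula, the coefficient of dx ∧ dy in d(df) is ∂^2 f/∂x ∂y - ∂^2 f/∂y ∂x = (0) - (0) = 0 (equality of mixed partials for smooth f).
Similarly for dx ∧ dz and dy ∧ dz — all coefficients vanish. So d(df) = 0.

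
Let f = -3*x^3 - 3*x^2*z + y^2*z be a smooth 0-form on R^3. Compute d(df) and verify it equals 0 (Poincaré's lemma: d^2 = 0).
d(df) = 0

Step 1: df = sum_i (∂f/∂x_i) dx_i = (3*x*(-3*x - 2*z)) dx + (2*y*z) dy + (-3*x^2 + y^2) dz.
Step 2: Apply d again. Using the 1-form formula, the coefficient of dx ∧ dy in d(df) is ∂^2 f/∂x ∂y - ∂^2 f/∂y ∂x = (0) - (0) = 0 (equality of mixed partials for smooth f).
Similarly for dx ∧ dz and dy ∧ dz — all coefficients vanish. So d(df) = 0.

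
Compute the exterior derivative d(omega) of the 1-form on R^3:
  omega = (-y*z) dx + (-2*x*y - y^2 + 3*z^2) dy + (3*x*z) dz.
d(omega) = (-2*y + z) dx ∧ dy + (y + 3*z) dx ∧ dz + (-6*z) dy ∧ dz

For a 1-form omega = sum_i f_i dx_i, the exterior derivative is
  d(omega) = sum_{i < j} (∂f_j/∂x_i - ∂f_i/∂x_j) dx_i ∧ dx_j.
  coefficient of dx ∧ dy: ∂f_2/∂x - ∂f_1/∂y = ∂(-2*x*y - y^2 + 3*z^2)/∂x - ∂(-y*z)/∂y = -2*y + z
  coefficient of dx ∧ dz: ∂f_3/∂x - ∂f_1/∂z = ∂(3*x*z)/∂x - ∂(-y*z)/∂z = y + 3*z
  coefficient of dy ∧ dz: ∂f_3/∂y - ∂f_2/∂z = ∂(3*x*z)/∂y - ∂(-2*x*y - y^2 + 3*z^2)/∂z = -6*z
Assembling: d(omega) = (-2*y + z) dx ∧ dy + (y + 3*z) dx ∧ dz + (-6*z) dy ∧ dz.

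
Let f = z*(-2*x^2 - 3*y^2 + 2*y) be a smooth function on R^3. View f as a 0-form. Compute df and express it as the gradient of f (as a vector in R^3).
df = (-4*x*z) dx + (2*z*(1 - 3*y)) dy + (-2*x^2 - 3*y^2 + 2*y) dz; grad f = (-4*x*z, 2*z*(1 - 3*y), -2*x^2 - 3*y^2 + 2*y)

For a 0-form f, d f = (∂f/∂x) dx + (∂f/∂y) dy + (∂f/∂z) dz. The components of the vector representation are exactly the entries of grad f in Cartesian coordinates:
  ∂f/∂x = -4*x*z
  ∂f/∂y = 2*z*(1 - 3*y)
  ∂f/∂z = -2*x^2 - 3*y^2 + 2*y.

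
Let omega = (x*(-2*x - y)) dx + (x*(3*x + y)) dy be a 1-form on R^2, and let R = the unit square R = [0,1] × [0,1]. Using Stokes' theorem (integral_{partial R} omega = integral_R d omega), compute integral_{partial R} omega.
integral_(partial R) omega = 4

Stokes: integral_partial_R omega = integral_R d omega with d omega = (∂Q/∂x - ∂P/∂y) dx ∧ dy.
  ∂Q/∂x = 6*x + y
  ∂P/∂y = -x
  integrand = ∂Q/∂x - ∂P/∂y = 7*x + y.
Integrating over R: integral_0^1 integral_0^1 (7*x + y) dx dy = 4.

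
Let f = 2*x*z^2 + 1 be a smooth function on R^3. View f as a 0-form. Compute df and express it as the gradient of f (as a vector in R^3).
df = (2*z^2) dx + (0) dy + (4*x*z) dz; grad f = (2*z^2, 0, 4*x*z)

For a 0-form f, d f = (∂f/∂x) dx + (∂f/∂y) dy + (∂f/∂z) dz. The components of the vector representation are exactly the entries of grad f in Cartesian coordinates:
  ∂f/∂x = 2*z^2
  ∂f/∂y = 0
  ∂f/∂z = 4*x*z.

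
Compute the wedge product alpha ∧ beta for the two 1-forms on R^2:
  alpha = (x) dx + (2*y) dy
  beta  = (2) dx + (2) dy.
alpha ∧ beta = (2*x - 4*y) dx ∧ dy

Distribute the wedge, using dx_i ∧ dx_j = -dx_j ∧ dx_i and dx_i ∧ dx_i = 0. For each pair (i, j) with i < j, the coefficient of dx_i ∧ dx_j in alpha ∧ beta is (alpha_i * beta_j - alpha_j * beta_i). Collecting: alpha ∧ beta = (2*x - 4*y) dx ∧ dy.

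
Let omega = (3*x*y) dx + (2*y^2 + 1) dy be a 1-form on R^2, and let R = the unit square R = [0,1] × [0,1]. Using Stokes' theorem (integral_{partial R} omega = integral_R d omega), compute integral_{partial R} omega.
integral_(partial R) omega = -3/2

Stokes: integral_partial_R omega = integral_R d omega with d omega = (∂Q/∂x - ∂P/∂y) dx ∧ dy.
  ∂Q/∂x = 0
  ∂P/∂y = 3*x
  integrand = ∂Q/∂x - ∂P/∂y = -3*x.
Integrating over R: integral_0^1 integral_0^1 (-3*x) dx dy = -3/2.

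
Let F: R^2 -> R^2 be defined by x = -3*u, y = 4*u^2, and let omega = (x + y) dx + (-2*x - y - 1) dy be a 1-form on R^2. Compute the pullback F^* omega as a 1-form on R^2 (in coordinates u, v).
F^* omega = (u*(-32*u^2 + 36*u + 1)) du

Using F^*(f dg) = (f ∘ F) d(g ∘ F), substitute each coordinate x_i by F_i(u, v) in f_i, and replace dx_i by d F_i = (∂F_i/∂u) du + (∂F_i/∂v) dv.
  For the x component: f_1(F) = u*(4*u - 3); d F_1 = (-3) du + (0) dv
  For the y component: f_2(F) = -4*u^2 + 6*u - 1; d F_2 = (8*u) du + (0) dv
Combining and collecting du, dv coefficients:
  coeff of du: u*(-32*u^2 + 36*u + 1)
  coeff of dv: 0
F^* omega = (u*(-32*u^2 + 36*u + 1)) du.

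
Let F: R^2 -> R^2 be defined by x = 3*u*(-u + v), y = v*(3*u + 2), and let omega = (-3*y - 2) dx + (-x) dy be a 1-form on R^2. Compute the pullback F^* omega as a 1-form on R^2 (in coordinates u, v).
F^* omega = (63*u^2*v - 36*u*v^2 + 36*u*v + 12*u - 18*v^2 - 6*v) du + (3*u*(3*u^2 - 12*u*v + 2*u - 8*v - 2)) dv

Using F^*(f dg) = (f ∘ F) d(g ∘ F), substitute each coordinate x_i by F_i(u, v) in f_i, and replace dx_i by d F_i = (∂F_i/∂u) du + (∂F_i/∂v) dv.
  For the x component: f_1(F) = -9*u*v - 6*v - 2; d F_1 = (-6*u + 3*v) du + (3*u) dv
  For the y component: f_2(F) = 3*u*(u - v); d F_2 = (3*v) du + (3*u + 2) dv
Combining and collecting du, dv coefficients:
  coeff of du: 63*u^2*v - 36*u*v^2 + 36*u*v + 12*u - 18*v^2 - 6*v
  coeff of dv: 3*u*(3*u^2 - 12*u*v + 2*u - 8*v - 2)
F^* omega = (63*u^2*v - 36*u*v^2 + 36*u*v + 12*u - 18*v^2 - 6*v) du + (3*u*(3*u^2 - 12*u*v + 2*u - 8*v - 2)) dv.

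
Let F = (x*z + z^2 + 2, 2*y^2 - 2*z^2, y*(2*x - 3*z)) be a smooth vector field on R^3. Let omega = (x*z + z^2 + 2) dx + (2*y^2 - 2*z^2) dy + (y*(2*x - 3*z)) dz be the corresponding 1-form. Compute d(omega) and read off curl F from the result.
d(omega) = (2*x + z) dy ∧ dz + (x - 2*y + 2*z) dz ∧ dx + (0) dx ∧ dy; curl F = (2*x + z, x - 2*y + 2*z, 0)

d omega = sum_{i<j} (∂f_j/∂x_i - ∂f_i/∂x_j) dx_i ∧ dx_j. Under the identification (dy ∧ dz, dz ∧ dx, dx ∧ dy) ↔ (e_x, e_y, e_z), the coefficients are exactly the components of curl F. Compute:
  ∂R/∂y - ∂Q/∂z = (2*x - 3*z) - (-4*z) = 2*x + z
  ∂P/∂z - ∂R/∂x = (x + 2*z) - (2*y) = x - 2*y + 2*z
  ∂Q/∂x - ∂P/∂y = (0) - (0) = 0.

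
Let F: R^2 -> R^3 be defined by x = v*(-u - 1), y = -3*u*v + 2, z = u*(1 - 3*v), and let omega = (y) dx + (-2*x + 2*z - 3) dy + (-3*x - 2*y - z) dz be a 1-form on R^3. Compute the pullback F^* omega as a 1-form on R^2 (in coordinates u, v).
F^* omega = (-21*u*v^2 + 9*u*v - u - 15*v^2 + 22*v - 4) du + (-21*u^2*v - 3*u^2 - 12*u*v + 19*u - 2) dv

Using F^*(f dg) = (f ∘ F) d(g ∘ F), substitute each coordinate x_i by F_i(u, v) in f_i, and replace dx_i by d F_i = (∂F_i/∂u) du + (∂F_i/∂v) dv.
  For the x component: f_1(F) = -3*u*v + 2; d F_1 = (-v) du + (-u - 1) dv
  For the y component: f_2(F) = -4*u*v + 2*u + 2*v - 3; d F_2 = (-3*v) du + (-3*u) dv
  For the z component: f_3(F) = 12*u*v - u + 3*v - 4; d F_3 = (1 - 3*v) du + (-3*u) dv
Combining and collecting du, dv coefficients:
  coeff of du: -21*u*v^2 + 9*u*v - u - 15*v^2 + 22*v - 4
  coeff of dv: -21*u^2*v - 3*u^2 - 12*u*v + 19*u - 2
F^* omega = (-21*u*v^2 + 9*u*v - u - 15*v^2 + 22*v - 4) du + (-21*u^2*v - 3*u^2 - 12*u*v + 19*u - 2) dv.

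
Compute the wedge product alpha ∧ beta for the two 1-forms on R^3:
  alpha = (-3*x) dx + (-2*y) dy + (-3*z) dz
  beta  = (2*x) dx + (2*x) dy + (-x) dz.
alpha ∧ beta = (2*x*(-3*x + 2*y)) dx ∧ dy + (3*x*(x + 2*z)) dx ∧ dz + (2*x*(y + 3*z)) dy ∧ dz

Distribute the wedge, using dx_i ∧ dx_j = -dx_j ∧ dx_i and dx_i ∧ dx_i = 0. For each pair (i, j) with i < j, the coefficient of dx_i ∧ dx_j in alpha ∧ beta is (alpha_i * beta_j - alpha_j * beta_i). Collecting: alpha ∧ beta = (2*x*(-3*x + 2*y)) dx ∧ dy + (3*x*(x + 2*z)) dx ∧ dz + (2*x*(y + 3*z)) dy ∧ dz.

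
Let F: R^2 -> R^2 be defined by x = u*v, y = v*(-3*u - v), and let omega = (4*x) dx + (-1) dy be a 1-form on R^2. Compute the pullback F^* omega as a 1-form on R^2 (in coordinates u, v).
F^* omega = (v*(4*u*v + 3)) du + (4*u^2*v + 3*u + 2*v) dv

Using F^*(f dg) = (f ∘ F) d(g ∘ F), substitute each coordinate x_i by F_i(u, v) in f_i, and replace dx_i by d F_i = (∂F_i/∂u) du + (∂F_i/∂v) dv.
  For the x component: f_1(F) = 4*u*v; d F_1 = (v) du + (u) dv
  For the y component: f_2(F) = -1; d F_2 = (-3*v) du + (-3*u - 2*v) dv
Combining and collecting du, dv coefficients:
  coeff of du: v*(4*u*v + 3)
  coeff of dv: 4*u^2*v + 3*u + 2*v
F^* omega = (v*(4*u*v + 3)) du + (4*u^2*v + 3*u + 2*v) dv.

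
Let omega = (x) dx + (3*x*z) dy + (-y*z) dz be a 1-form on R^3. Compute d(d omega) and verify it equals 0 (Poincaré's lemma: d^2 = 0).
d(d omega) = 0

Step 1: d omega = sum_{i<j} (∂f_j/∂x_i - ∂f_i/∂x_j) dx_i ∧ dx_j:
  coeff of dx ∧ dy: 3*z
  coeff of dx ∧ dz: 0
  coeff of dy ∧ dz: -3*x - z
Step 2: Apply d again to each 2-form coefficient. The only possible 3-form in R^3 is dx ∧ dy ∧ dz, with coefficient
  ∂(coeff of dy∧dz)/∂x - ∂(coeff of dx∧dz)/∂y + ∂(coeff of dx∧dy)/∂z
  = ∂/∂x (-3*x - z) - ∂/∂y (0) + ∂/∂z (3*z).
Each of these terms simplifies to sums of mixed partials that cancel in pairs. The result is 0 (by equality of mixed partials for smooth functions — Schwarz / Clairaut).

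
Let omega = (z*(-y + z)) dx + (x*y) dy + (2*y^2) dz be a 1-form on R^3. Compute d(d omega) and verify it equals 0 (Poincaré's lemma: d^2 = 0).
d(d omega) = 0

Step 1: d omega = sum_{i<j} (∂f_j/∂x_i - ∂f_i/∂x_j) dx_i ∧ dx_j:
  coeff of dx ∧ dy: y + z
  coeff of dx ∧ dz: y - 2*z
  coeff of dy ∧ dz: 4*y
Step 2: Apply d again to each 2-form coefficient. The only possible 3-form in R^3 is dx ∧ dy ∧ dz, with coefficient
  ∂(coeff of dy∧dz)/∂x - ∂(coeff of dx∧dz)/∂y + ∂(coeff of dx∧dy)/∂z
  = ∂/∂x (4*y) - ∂/∂y (y - 2*z) + ∂/∂z (y + z).
Each of these terms simplifies to sums of mixed partials that cancel in pairs. The result is 0 (by equality of mixed partials for smooth functions — Schwarz / Clairaut).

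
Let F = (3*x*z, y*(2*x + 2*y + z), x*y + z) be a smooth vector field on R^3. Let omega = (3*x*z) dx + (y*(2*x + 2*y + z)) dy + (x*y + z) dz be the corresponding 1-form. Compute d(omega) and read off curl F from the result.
d(omega) = (x - y) dy ∧ dz + (3*x - y) dz ∧ dx + (2*y) dx ∧ dy; curl F = (x - y, 3*x - y, 2*y)

d omega = sum_{i<j} (∂f_j/∂x_i - ∂f_i/∂x_j) dx_i ∧ dx_j. Under the identification (dy ∧ dz, dz ∧ dx, dx ∧ dy) ↔ (e_x, e_y, e_z), the coefficients are exactly the components of curl F. Compute:
  ∂R/∂y - ∂Q/∂z = (x) - (y) = x - y
  ∂P/∂z - ∂R/∂x = (3*x) - (y) = 3*x - y
  ∂Q/∂x - ∂P/∂y = (2*y) - (0) = 2*y.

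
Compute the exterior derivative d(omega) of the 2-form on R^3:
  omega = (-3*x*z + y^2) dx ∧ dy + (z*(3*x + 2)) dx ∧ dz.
d(omega) = (-3*x) dx ∧ dy ∧ dz

For a 2-form omega = sum_{i<j} g_{ij} dx_i ∧ dx_j, the exterior derivative is
  d(omega) = sum_{i<j} d(g_{ij}) ∧ dx_i ∧ dx_j = sum_{i<j, k} (∂g_{ij}/∂x_k) dx_k ∧ dx_i ∧ dx_j.
Expand each term, using dx_k ∧ dx_i ∧ dx_j = sgn(permutation) dx_{(a)} ∧ dx_{(b)} ∧ dx_{(c)} with (a < b < c) sorted:
  d(-3*x*z + y^2) includes (∂/∂z)(-3*x*z + y^2) dz = (-3*x) dz, which multiplied by dx ∧ dy gives (-3*x) dx ∧ dy ∧ dz
Collecting like 3-forms: d(omega) = (-3*x) dx ∧ dy ∧ dz.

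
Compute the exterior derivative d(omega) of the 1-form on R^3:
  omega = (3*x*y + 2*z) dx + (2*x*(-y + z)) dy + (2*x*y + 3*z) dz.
d(omega) = (-3*x - 2*y + 2*z) dx ∧ dy + (2*y - 2) dx ∧ dz

For a 1-form omega = sum_i f_i dx_i, the exterior derivative is
  d(omega) = sum_{i < j} (∂f_j/∂x_i - ∂f_i/∂x_j) dx_i ∧ dx_j.
  coefficient of dx ∧ dy: ∂f_2/∂x - ∂f_1/∂y = ∂(2*x*(-y + z))/∂x - ∂(3*x*y + 2*z)/∂y = -3*x - 2*y + 2*z
  coefficient of dx ∧ dz: ∂f_3/∂x - ∂f_1/∂z = ∂(2*x*y + 3*z)/∂x - ∂(3*x*y + 2*z)/∂z = 2*y - 2
Assembling: d(omega) = (-3*x - 2*y + 2*z) dx ∧ dy + (2*y - 2) dx ∧ dz.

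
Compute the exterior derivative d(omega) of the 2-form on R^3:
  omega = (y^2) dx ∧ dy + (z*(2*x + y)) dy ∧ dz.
d(omega) = (2*z) dx ∧ dy ∧ dz

For a 2-form omega = sum_{i<j} g_{ij} dx_i ∧ dx_j, the exterior derivative is
  d(omega) = sum_{i<j} d(g_{ij}) ∧ dx_i ∧ dx_j = sum_{i<j, k} (∂g_{ij}/∂x_k) dx_k ∧ dx_i ∧ dx_j.
Expand each term, using dx_k ∧ dx_i ∧ dx_j = sgn(permutation) dx_{(a)} ∧ dx_{(b)} ∧ dx_{(c)} with (a < b < c) sorted:
  d(z*(2*x + y)) includes (∂/∂x)(z*(2*x + y)) dx = (2*z) dx, which multiplied by dy ∧ dz gives (2*z) dx ∧ dy ∧ dz
Collecting like 3-forms: d(omega) = (2*z) dx ∧ dy ∧ dz.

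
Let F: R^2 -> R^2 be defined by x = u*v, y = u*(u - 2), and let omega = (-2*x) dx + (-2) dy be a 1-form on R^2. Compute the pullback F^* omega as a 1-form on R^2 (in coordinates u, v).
F^* omega = (-2*u*v^2 - 4*u + 4) du + (-2*u^2*v) dv

Using F^*(f dg) = (f ∘ F) d(g ∘ F), substitute each coordinate x_i by F_i(u, v) in f_i, and replace dx_i by d F_i = (∂F_i/∂u) du + (∂F_i/∂v) dv.
  For the x component: f_1(F) = -2*u*v; d F_1 = (v) du + (u) dv
  For the y component: f_2(F) = -2; d F_2 = (2*u - 2) du + (0) dv
Combining and collecting du, dv coefficients:
  coeff of du: -2*u*v^2 - 4*u + 4
  coeff of dv: -2*u^2*v
F^* omega = (-2*u*v^2 - 4*u + 4) du + (-2*u^2*v) dv.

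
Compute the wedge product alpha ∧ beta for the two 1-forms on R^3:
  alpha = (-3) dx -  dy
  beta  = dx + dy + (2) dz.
alpha ∧ beta = (-2) dx ∧ dy + (-6) dx ∧ dz + (-2) dy ∧ dz

Distribute the wedge, using dx_i ∧ dx_j = -dx_j ∧ dx_i and dx_i ∧ dx_i = 0. For each pair (i, j) with i < j, the coefficient of dx_i ∧ dx_j in alpha ∧ beta is (alpha_i * beta_j - alpha_j * beta_i). Collecting: alpha ∧ beta = (-2) dx ∧ dy + (-6) dx ∧ dz + (-2) dy ∧ dz.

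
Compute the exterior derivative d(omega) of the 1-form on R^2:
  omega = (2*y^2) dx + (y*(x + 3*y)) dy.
d(omega) = (-3*y) dx ∧ dy

For a 1-form omega = sum_i f_i dx_i, the exterior derivative is
  d(omega) = sum_{i < j} (∂f_j/∂x_i - ∂f_i/∂x_j) dx_i ∧ dx_j.
  coefficient of dx ∧ dy: ∂f_2/∂x - ∂f_1/∂y = ∂(y*(x + 3*y))/∂x - ∂(2*y^2)/∂y = -3*y
Assembling: d(omega) = (-3*y) dx ∧ dy.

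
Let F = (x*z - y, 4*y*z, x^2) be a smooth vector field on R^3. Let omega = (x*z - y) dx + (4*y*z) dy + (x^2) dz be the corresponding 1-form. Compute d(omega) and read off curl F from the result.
d(omega) = (-4*y) dy ∧ dz + (-x) dz ∧ dx + (1) dx ∧ dy; curl F = (-4*y, -x, 1)

d omega = sum_{i<j} (∂f_j/∂x_i - ∂f_i/∂x_j) dx_i ∧ dx_j. Under the identification (dy ∧ dz, dz ∧ dx, dx ∧ dy) ↔ (e_x, e_y, e_z), the coefficients are exactly the components of curl F. Compute:
  ∂R/∂y - ∂Q/∂z = (0) - (4*y) = -4*y
  ∂P/∂z - ∂R/∂x = (x) - (2*x) = -x
  ∂Q/∂x - ∂P/∂y = (0) - (-1) = 1.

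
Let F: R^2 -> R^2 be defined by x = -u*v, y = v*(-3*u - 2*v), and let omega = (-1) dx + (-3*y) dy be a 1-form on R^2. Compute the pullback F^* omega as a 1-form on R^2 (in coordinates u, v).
F^* omega = (v*(-27*u*v - 18*v^2 + 1)) du + (-27*u^2*v - 54*u*v^2 + u - 24*v^3) dv

Using F^*(f dg) = (f ∘ F) d(g ∘ F), substitute each coordinate x_i by F_i(u, v) in f_i, and replace dx_i by d F_i = (∂F_i/∂u) du + (∂F_i/∂v) dv.
  For the x component: f_1(F) = -1; d F_1 = (-v) du + (-u) dv
  For the y component: f_2(F) = 3*v*(3*u + 2*v); d F_2 = (-3*v) du + (-3*u - 4*v) dv
Combining and collecting du, dv coefficients:
  coeff of du: v*(-27*u*v - 18*v^2 + 1)
  coeff of dv: -27*u^2*v - 54*u*v^2 + u - 24*v^3
F^* omega = (v*(-27*u*v - 18*v^2 + 1)) du + (-27*u^2*v - 54*u*v^2 + u - 24*v^3) dv.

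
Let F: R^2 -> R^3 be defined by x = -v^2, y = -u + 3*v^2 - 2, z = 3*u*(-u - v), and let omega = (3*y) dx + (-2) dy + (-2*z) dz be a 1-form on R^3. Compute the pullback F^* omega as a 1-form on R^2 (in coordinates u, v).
F^* omega = (-36*u^3 - 54*u^2*v - 18*u*v^2 + 2) du + (-18*u^3 - 18*u^2*v + 6*u*v - 18*v^3) dv

Using F^*(f dg) = (f ∘ F) d(g ∘ F), substitute each coordinate x_i by F_i(u, v) in f_i, and replace dx_i by d F_i = (∂F_i/∂u) du + (∂F_i/∂v) dv.
  For the x component: f_1(F) = -3*u + 9*v^2 - 6; d F_1 = (0) du + (-2*v) dv
  For the y component: f_2(F) = -2; d F_2 = (-1) du + (6*v) dv
  For the z component: f_3(F) = 6*u*(u + v); d F_3 = (-6*u - 3*v) du + (-3*u) dv
Combining and collecting du, dv coefficients:
  coeff of du: -36*u^3 - 54*u^2*v - 18*u*v^2 + 2
  coeff of dv: -18*u^3 - 18*u^2*v + 6*u*v - 18*v^3
F^* omega = (-36*u^3 - 54*u^2*v - 18*u*v^2 + 2) du + (-18*u^3 - 18*u^2*v + 6*u*v - 18*v^3) dv.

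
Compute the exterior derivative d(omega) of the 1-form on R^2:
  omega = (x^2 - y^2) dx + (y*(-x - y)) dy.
d(omega) = (y) dx ∧ dy

For a 1-form omega = sum_i f_i dx_i, the exterior derivative is
  d(omega) = sum_{i < j} (∂f_j/∂x_i - ∂f_i/∂x_j) dx_i ∧ dx_j.
  coefficient of dx ∧ dy: ∂f_2/∂x - ∂f_1/∂y = ∂(y*(-x - y))/∂x - ∂(x^2 - y^2)/∂y = y
Assembling: d(omega) = (y) dx ∧ dy.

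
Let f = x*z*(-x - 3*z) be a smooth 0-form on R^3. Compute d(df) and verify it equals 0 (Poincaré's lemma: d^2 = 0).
d(df) = 0

Step 1: df = sum_i (∂f/∂x_i) dx_i = (z*(-2*x - 3*z)) dx + (0) dy + (x*(-x - 6*z)) dz.
Step 2: Apply d again. Using the 1-form formula, the coefficient of dx ∧ dy in d(df) is ∂^2 f/∂x ∂y - ∂^2 f/∂y ∂x = (0) - (0) = 0 (equality of mixed partials for smooth f).
Similarly for dx ∧ dz and dy ∧ dz — all coefficients vanish. So d(df) = 0.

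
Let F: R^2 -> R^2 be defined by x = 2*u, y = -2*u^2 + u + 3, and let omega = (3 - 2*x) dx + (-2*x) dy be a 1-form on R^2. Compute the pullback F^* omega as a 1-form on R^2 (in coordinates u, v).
F^* omega = (16*u^2 - 12*u + 6) du

Using F^*(f dg) = (f ∘ F) d(g ∘ F), substitute each coordinate x_i by F_i(u, v) in f_i, and replace dx_i by d F_i = (∂F_i/∂u) du + (∂F_i/∂v) dv.
  For the x component: f_1(F) = 3 - 4*u; d F_1 = (2) du + (0) dv
  For the y component: f_2(F) = -4*u; d F_2 = (1 - 4*u) du + (0) dv
Combining and collecting du, dv coefficients:
  coeff of du: 16*u^2 - 12*u + 6
  coeff of dv: 0
F^* omega = (16*u^2 - 12*u + 6) du.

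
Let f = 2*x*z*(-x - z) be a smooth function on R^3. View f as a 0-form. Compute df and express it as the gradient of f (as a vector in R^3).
df = (2*z*(-2*x - z)) dx + (0) dy + (2*x*(-x - 2*z)) dz; grad f = (2*z*(-2*x - z), 0, 2*x*(-x - 2*z))

For a 0-form f, d f = (∂f/∂x) dx + (∂f/∂y) dy + (∂f/∂z) dz. The components of the vector representation are exactly the entries of grad f in Cartesian coordinates:
  ∂f/∂x = 2*z*(-2*x - z)
  ∂f/∂y = 0
  ∂f/∂z = 2*x*(-x - 2*z).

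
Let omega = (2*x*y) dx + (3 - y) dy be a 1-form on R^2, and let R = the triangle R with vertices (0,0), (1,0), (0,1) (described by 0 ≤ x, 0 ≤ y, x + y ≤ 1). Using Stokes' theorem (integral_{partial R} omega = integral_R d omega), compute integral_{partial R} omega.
integral_(partial R) omega = -1/3

Stokes: integral_partial_R omega = integral_R d omega with d omega = (∂Q/∂x - ∂P/∂y) dx ∧ dy.
  ∂Q/∂x = 0
  ∂P/∂y = 2*x
  integrand = ∂Q/∂x - ∂P/∂y = -2*x.
Integrating over R: integral_0^1 integral_0^{1-x} (-2*x) dy dx = -1/3.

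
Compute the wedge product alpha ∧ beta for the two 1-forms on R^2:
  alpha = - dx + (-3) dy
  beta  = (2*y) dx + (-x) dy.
alpha ∧ beta = (x + 6*y) dx ∧ dy

Distribute the wedge, using dx_i ∧ dx_j = -dx_j ∧ dx_i and dx_i ∧ dx_i = 0. For each pair (i, j) with i < j, the coefficient of dx_i ∧ dx_j in alpha ∧ beta is (alpha_i * beta_j - alpha_j * beta_i). Collecting: alpha ∧ beta = (x + 6*y) dx ∧ dy.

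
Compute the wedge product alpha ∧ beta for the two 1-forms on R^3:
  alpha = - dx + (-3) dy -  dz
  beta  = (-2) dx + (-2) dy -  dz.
alpha ∧ beta = (-4) dx ∧ dy + (-1) dx ∧ dz + (1) dy ∧ dz

Distribute the wedge, using dx_i ∧ dx_j = -dx_j ∧ dx_i and dx_i ∧ dx_i = 0. For each pair (i, j) with i < j, the coefficient of dx_i ∧ dx_j in alpha ∧ beta is (alpha_i * beta_j - alpha_j * beta_i). Collecting: alpha ∧ beta = (-4) dx ∧ dy + (-1) dx ∧ dz + (1) dy ∧ dz.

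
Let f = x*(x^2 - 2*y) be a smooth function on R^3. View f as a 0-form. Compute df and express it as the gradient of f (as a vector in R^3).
df = (3*x^2 - 2*y) dx + (-2*x) dy + (0) dz; grad f = (3*x^2 - 2*y, -2*x, 0)

For a 0-form f, d f = (∂f/∂x) dx + (∂f/∂y) dy + (∂f/∂z) dz. The components of the vector representation are exactly the entries of grad f in Cartesian coordinates:
  ∂f/∂x = 3*x^2 - 2*y
  ∂f/∂y = -2*x
  ∂f/∂z = 0.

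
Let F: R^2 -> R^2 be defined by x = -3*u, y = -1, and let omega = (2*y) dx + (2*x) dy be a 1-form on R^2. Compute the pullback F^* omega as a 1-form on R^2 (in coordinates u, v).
F^* omega = (6) du

Using F^*(f dg) = (f ∘ F) d(g ∘ F), substitute each coordinate x_i by F_i(u, v) in f_i, and replace dx_i by d F_i = (∂F_i/∂u) du + (∂F_i/∂v) dv.
  For the x component: f_1(F) = -2; d F_1 = (-3) du + (0) dv
  For the y component: f_2(F) = -6*u; d F_2 = (0) du + (0) dv
Combining and collecting du, dv coefficients:
  coeff of du: 6
  coeff of dv: 0
F^* omega = (6) du.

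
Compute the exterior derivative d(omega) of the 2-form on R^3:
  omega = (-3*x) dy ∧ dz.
d(omega) = (-3) dx ∧ dy ∧ dz

For a 2-form omega = sum_{i<j} g_{ij} dx_i ∧ dx_j, the exterior derivative is
  d(omega) = sum_{i<j} d(g_{ij}) ∧ dx_i ∧ dx_j = sum_{i<j, k} (∂g_{ij}/∂x_k) dx_k ∧ dx_i ∧ dx_j.
Expand each term, using dx_k ∧ dx_i ∧ dx_j = sgn(permutation) dx_{(a)} ∧ dx_{(b)} ∧ dx_{(c)} with (a < b < c) sorted:
  d(-3*x) includes (∂/∂x)(-3*x) dx = (-3) dx, which multiplied by dy ∧ dz gives (-3) dx ∧ dy ∧ dz
Collecting like 3-forms: d(omega) = (-3) dx ∧ dy ∧ dz.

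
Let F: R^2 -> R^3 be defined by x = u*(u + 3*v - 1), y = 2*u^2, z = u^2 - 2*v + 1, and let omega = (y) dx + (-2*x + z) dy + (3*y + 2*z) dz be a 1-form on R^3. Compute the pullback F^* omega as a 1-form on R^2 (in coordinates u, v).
F^* omega = (2*u*(8*u^2 - 9*u*v + 3*u - 8*v + 4)) du + (6*u^3 - 16*u^2 + 8*v - 4) dv

Using F^*(f dg) = (f ∘ F) d(g ∘ F), substitute each coordinate x_i by F_i(u, v) in f_i, and replace dx_i by d F_i = (∂F_i/∂u) du + (∂F_i/∂v) dv.
  For the x component: f_1(F) = 2*u^2; d F_1 = (2*u + 3*v - 1) du + (3*u) dv
  For the y component: f_2(F) = -u^2 - 6*u*v + 2*u - 2*v + 1; d F_2 = (4*u) du + (0) dv
  For the z component: f_3(F) = 8*u^2 - 4*v + 2; d F_3 = (2*u) du + (-2) dv
Combining and collecting du, dv coefficients:
  coeff of du: 2*u*(8*u^2 - 9*u*v + 3*u - 8*v + 4)
  coeff of dv: 6*u^3 - 16*u^2 + 8*v - 4
F^* omega = (2*u*(8*u^2 - 9*u*v + 3*u - 8*v + 4)) du + (6*u^3 - 16*u^2 + 8*v - 4) dv.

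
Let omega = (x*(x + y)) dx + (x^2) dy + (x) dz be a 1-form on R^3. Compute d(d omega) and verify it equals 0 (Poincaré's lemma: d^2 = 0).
d(d omega) = 0

Step 1: d omega = sum_{i<j} (∂f_j/∂x_i - ∂f_i/∂x_j) dx_i ∧ dx_j:
  coeff of dx ∧ dy: x
  coeff of dx ∧ dz: 1
  coeff of dy ∧ dz: 0
Step 2: Apply d again to each 2-form coefficient. The only possible 3-form in R^3 is dx ∧ dy ∧ dz, with coefficient
  ∂(coeff of dy∧dz)/∂x - ∂(coeff of dx∧dz)/∂y + ∂(coeff of dx∧dy)/∂z
  = ∂/∂x (0) - ∂/∂y (1) + ∂/∂z (x).
Each of these terms simplifies to sums of mixed partials that cancel in pairs. The result is 0 (by equality of mixed partials for smooth functions — Schwarz / Clairaut).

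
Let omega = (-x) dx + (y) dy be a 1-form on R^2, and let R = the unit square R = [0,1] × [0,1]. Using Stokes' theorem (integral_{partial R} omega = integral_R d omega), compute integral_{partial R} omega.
integral_(partial R) omega = 0

Stokes: integral_partial_R omega = integral_R d omega with d omega = (∂Q/∂x - ∂P/∂y) dx ∧ dy.
  ∂Q/∂x = 0
  ∂P/∂y = 0
  integrand = ∂Q/∂x - ∂P/∂y = 0.
Integrating over R: integral_0^1 integral_0^1 (0) dx dy = 0.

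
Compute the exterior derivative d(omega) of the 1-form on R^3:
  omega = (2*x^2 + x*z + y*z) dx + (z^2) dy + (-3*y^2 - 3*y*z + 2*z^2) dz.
d(omega) = (-z) dx ∧ dy + (-x - y) dx ∧ dz + (-6*y - 5*z) dy ∧ dz

For a 1-form omega = sum_i f_i dx_i, the exterior derivative is
  d(omega) = sum_{i < j} (∂f_j/∂x_i - ∂f_i/∂x_j) dx_i ∧ dx_j.
  coefficient of dx ∧ dy: ∂f_2/∂x - ∂f_1/∂y = ∂(z^2)/∂x - ∂(2*x^2 + x*z + y*z)/∂y = -z
  coefficient of dx ∧ dz: ∂f_3/∂x - ∂f_1/∂z = ∂(-3*y^2 - 3*y*z + 2*z^2)/∂x - ∂(2*x^2 + x*z + y*z)/∂z = -x - y
  coefficient of dy ∧ dz: ∂f_3/∂y - ∂f_2/∂z = ∂(-3*y^2 - 3*y*z + 2*z^2)/∂y - ∂(z^2)/∂z = -6*y - 5*z
Assembling: d(omega) = (-z) dx ∧ dy + (-x - y) dx ∧ dz + (-6*y - 5*z) dy ∧ dz.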